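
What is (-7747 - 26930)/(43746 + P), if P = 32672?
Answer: -34677/76418 ≈ -0.45378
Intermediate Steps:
(-7747 - 26930)/(43746 + P) = (-7747 - 26930)/(43746 + 32672) = -34677/76418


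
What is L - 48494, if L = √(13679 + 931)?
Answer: -48494 + √14610 ≈ -48373.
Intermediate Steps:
L = √14610 ≈ 120.87
L - 48494 = √14610 - 48494 = -48494 + √14610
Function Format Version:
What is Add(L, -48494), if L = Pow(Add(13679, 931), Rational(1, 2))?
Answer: Add(-48494, Pow(14610, Rational(1, 2))) ≈ -48373.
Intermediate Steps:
L = Pow(14610, Rational(1, 2)) ≈ 120.87
Add(L, -48494) = Add(Pow(14610, Rational(1, 2)), -48494) = Add(-48494, Pow(14610, Rational(1, 2)))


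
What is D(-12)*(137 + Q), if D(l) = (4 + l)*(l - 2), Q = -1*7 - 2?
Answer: 14336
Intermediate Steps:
Q = -9 (Q = -7 - 2 = -9)
D(l) = (-2 + l)*(4 + l) (D(l) = (4 + l)*(-2 + l) = (-2 + l)*(4 + l))
D(-12)*(137 + Q) = (-8 + (-12)**2 + 2*(-12))*(137 - 9) = (-8 + 144 - 24)*128 = 112*128 = 14336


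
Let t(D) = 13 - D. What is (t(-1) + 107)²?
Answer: 14641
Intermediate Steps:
(t(-1) + 107)² = ((13 - 1*(-1)) + 107)² = ((13 + 1) + 107)² = (14 + 107)² = 121² = 14641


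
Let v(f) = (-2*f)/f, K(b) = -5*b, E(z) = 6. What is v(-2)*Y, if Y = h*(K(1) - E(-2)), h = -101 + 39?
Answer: -1364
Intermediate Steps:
v(f) = -2
h = -62
Y = 682 (Y = -62*(-5*1 - 1*6) = -62*(-5 - 6) = -62*(-11) = 682)
v(-2)*Y = -2*682 = -1364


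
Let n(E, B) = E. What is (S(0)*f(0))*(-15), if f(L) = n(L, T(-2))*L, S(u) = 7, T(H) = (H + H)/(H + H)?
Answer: 0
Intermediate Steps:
T(H) = 1 (T(H) = (2*H)/((2*H)) = (2*H)*(1/(2*H)) = 1)
f(L) = L² (f(L) = L*L = L²)
(S(0)*f(0))*(-15) = (7*0²)*(-15) = (7*0)*(-15) = 0*(-15) = 0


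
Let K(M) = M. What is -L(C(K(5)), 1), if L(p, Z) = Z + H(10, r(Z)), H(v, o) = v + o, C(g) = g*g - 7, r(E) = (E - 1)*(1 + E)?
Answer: -11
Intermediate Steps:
r(E) = (1 + E)*(-1 + E) (r(E) = (-1 + E)*(1 + E) = (1 + E)*(-1 + E))
C(g) = -7 + g² (C(g) = g² - 7 = -7 + g²)
H(v, o) = o + v
L(p, Z) = 9 + Z + Z² (L(p, Z) = Z + ((-1 + Z²) + 10) = Z + (9 + Z²) = 9 + Z + Z²)
-L(C(K(5)), 1) = -(9 + 1 + 1²) = -(9 + 1 + 1) = -1*11 = -11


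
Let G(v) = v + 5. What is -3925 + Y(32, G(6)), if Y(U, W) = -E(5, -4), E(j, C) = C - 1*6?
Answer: -3915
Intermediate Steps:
G(v) = 5 + v
E(j, C) = -6 + C (E(j, C) = C - 6 = -6 + C)
Y(U, W) = 10 (Y(U, W) = -(-6 - 4) = -1*(-10) = 10)
-3925 + Y(32, G(6)) = -3925 + 10 = -3915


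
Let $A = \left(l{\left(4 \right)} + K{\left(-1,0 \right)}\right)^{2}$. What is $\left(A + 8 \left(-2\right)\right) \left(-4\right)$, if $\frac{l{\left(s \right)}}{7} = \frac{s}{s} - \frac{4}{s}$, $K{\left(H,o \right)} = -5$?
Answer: $-36$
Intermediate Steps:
$l{\left(s \right)} = 7 - \frac{28}{s}$ ($l{\left(s \right)} = 7 \left(\frac{s}{s} - \frac{4}{s}\right) = 7 \left(1 - \frac{4}{s}\right) = 7 - \frac{28}{s}$)
$A = 25$ ($A = \left(\left(7 - \frac{28}{4}\right) - 5\right)^{2} = \left(\left(7 - 7\right) - 5\right)^{2} = \left(0 - 5\right)^{2} = \left(-5\right)^{2} = 25$)
$\left(A + 8 \left(-2\right)\right) \left(-4\right) = \left(25 + 8 \left(-2\right)\right) \left(-4\right) = \left(25 - 16\right) \left(-4\right) = 9 \left(-4\right) = -36$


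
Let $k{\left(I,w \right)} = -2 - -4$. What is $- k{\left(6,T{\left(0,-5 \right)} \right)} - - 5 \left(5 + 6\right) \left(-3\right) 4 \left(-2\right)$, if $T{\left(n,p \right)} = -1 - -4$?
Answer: $1318$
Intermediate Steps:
$T{\left(n,p \right)} = 3$ ($T{\left(n,p \right)} = -1 + 4 = 3$)
$k{\left(I,w \right)} = 2$ ($k{\left(I,w \right)} = -2 + 4 = 2$)
$- k{\left(6,T{\left(0,-5 \right)} \right)} - - 5 \left(5 + 6\right) \left(-3\right) 4 \left(-2\right) = \left(-1\right) 2 - - 5 \left(5 + 6\right) \left(-3\right) 4 \left(-2\right) = -2 - \left(-5\right) 11 \left(-3\right) 4 \left(-2\right) = -2 - \left(-55\right) \left(-3\right) 4 \left(-2\right) = -2 - 165 \cdot 4 \left(-2\right) = -2 - 660 \left(-2\right) = -2 - -1320 = -2 + 1320 = 1318$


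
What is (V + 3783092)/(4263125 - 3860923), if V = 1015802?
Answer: 2399447/201101 ≈ 11.932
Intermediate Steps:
(V + 3783092)/(4263125 - 3860923) = (1015802 + 3783092)/(4263125 - 3860923) = 4798894/402202 = 4798894*(1/402202) = 2399447/201101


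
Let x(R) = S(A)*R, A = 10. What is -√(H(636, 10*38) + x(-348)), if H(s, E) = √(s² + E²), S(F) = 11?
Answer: -2*I*√(957 - √34306) ≈ -55.562*I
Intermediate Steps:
H(s, E) = √(E² + s²)
x(R) = 11*R
-√(H(636, 10*38) + x(-348)) = -√(√((10*38)² + 636²) + 11*(-348)) = -√(√(380² + 404496) - 3828) = -√(√(144400 + 404496) - 3828) = -√(√548896 - 3828) = -√(4*√34306 - 3828) = -√(-3828 + 4*√34306)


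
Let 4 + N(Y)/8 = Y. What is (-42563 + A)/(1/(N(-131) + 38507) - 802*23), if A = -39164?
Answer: 3058796429/690378441 ≈ 4.4306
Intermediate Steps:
N(Y) = -32 + 8*Y
(-42563 + A)/(1/(N(-131) + 38507) - 802*23) = (-42563 - 39164)/(1/((-32 + 8*(-131)) + 38507) - 802*23) = -81727/(1/((-32 - 1048) + 38507) - 18446) = -81727/(1/(-1080 + 38507) - 18446) = -81727/(1/37427 - 18446) = -81727/(-690378441/37427) = -81727*(-37427/690378441) = 3058796429/690378441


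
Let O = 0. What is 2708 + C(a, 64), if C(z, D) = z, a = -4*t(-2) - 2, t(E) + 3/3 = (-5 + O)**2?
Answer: 2610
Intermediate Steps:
t(E) = 24 (t(E) = -1 + (-5 + 0)**2 = -1 + (-5)**2 = -1 + 25 = 24)
a = -98 (a = -4*24 - 2 = -96 - 2 = -98)
2708 + C(a, 64) = 2708 - 98 = 2610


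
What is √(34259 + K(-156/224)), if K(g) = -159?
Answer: 10*√341 ≈ 184.66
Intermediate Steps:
√(34259 + K(-156/224)) = √(34259 - 159) = √34100 = 10*√341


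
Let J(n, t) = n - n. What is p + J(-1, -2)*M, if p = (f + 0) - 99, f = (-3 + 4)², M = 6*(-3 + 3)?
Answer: -98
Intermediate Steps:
J(n, t) = 0
M = 0 (M = 6*0 = 0)
f = 1 (f = 1² = 1)
p = -98 (p = (1 + 0) - 99 = 1 - 99 = -98)
p + J(-1, -2)*M = -98 + 0*0 = -98 + 0 = -98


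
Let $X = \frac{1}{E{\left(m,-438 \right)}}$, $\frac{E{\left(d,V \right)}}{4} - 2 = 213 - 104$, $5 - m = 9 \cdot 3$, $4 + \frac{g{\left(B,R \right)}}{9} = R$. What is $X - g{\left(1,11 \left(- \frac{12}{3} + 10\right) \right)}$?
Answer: $- \frac{247751}{444} \approx -558.0$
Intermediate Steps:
$g{\left(B,R \right)} = -36 + 9 R$
$m = -22$ ($m = 5 - 9 \cdot 3 = 5 - 27 = -22$)
$E{\left(d,V \right)} = 444$ ($E{\left(d,V \right)} = 8 + 4 \left(213 - 104\right) = 8 + 4 \cdot 109 = 8 + 436 = 444$)
$X = \frac{1}{444} \approx 0.0022523$
$X - g{\left(1,11 \left(- \frac{12}{3} + 10\right) \right)} = \frac{1}{444} - \left(-36 + 9 \cdot 11 \left(- \frac{12}{3} + 10\right)\right) = \frac{1}{444} - \left(-36 + 9 \cdot 11 \left(\left(-12\right) \frac{1}{3} + 10\right)\right) = \frac{1}{444} - \left(-36 + 9 \cdot 11 \left(-4 + 10\right)\right) = \frac{1}{444} - \left(-36 + 9 \cdot 11 \cdot 6\right) = \frac{1}{444} - \left(-36 + 9 \cdot 66\right) = \frac{1}{444} - \left(-36 + 594\right) = \frac{1}{444} - 558 = - \frac{247751}{444}$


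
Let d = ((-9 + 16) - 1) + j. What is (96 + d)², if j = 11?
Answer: 12769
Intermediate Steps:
d = 17 (d = ((-9 + 16) - 1) + 11 = (7 - 1) + 11 = 6 + 11 = 17)
(96 + d)² = (96 + 17)² = 113² = 12769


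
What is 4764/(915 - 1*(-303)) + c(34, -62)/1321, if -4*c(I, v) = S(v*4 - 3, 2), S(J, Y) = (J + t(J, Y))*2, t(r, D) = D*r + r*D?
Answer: 2352513/536326 ≈ 4.3864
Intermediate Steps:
t(r, D) = 2*D*r (t(r, D) = D*r + D*r = 2*D*r)
S(J, Y) = 2*J + 4*J*Y (S(J, Y) = (J + 2*Y*J)*2 = (J + 2*J*Y)*2 = 2*J + 4*J*Y)
c(I, v) = 15/2 - 10*v (c(I, v) = -(v*4 - 3)*(1 + 2*2)/2 = -(4*v - 3)*(1 + 4)/2 = -(-3 + 4*v)*5/2 = -(-30 + 40*v)/4 = 15/2 - 10*v)
4764/(915 - 1*(-303)) + c(34, -62)/1321 = 4764/(915 - 1*(-303)) + (15/2 - 10*(-62))/1321 = 4764/(915 + 303) + (15/2 + 620)*(1/1321) = 4764/1218 + (1255/2)*(1/1321) = 4764*(1/1218) + 1255/2642 = 794/203 + 1255/2642 = 2352513/536326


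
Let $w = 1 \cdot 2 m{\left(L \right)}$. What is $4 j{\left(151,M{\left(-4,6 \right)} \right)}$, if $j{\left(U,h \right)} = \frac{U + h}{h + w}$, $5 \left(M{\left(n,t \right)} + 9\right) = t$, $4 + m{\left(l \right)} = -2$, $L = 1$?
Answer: $- \frac{2864}{99} \approx -28.929$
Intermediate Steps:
$m{\left(l \right)} = -6$ ($m{\left(l \right)} = -4 - 2 = -6$)
$M{\left(n,t \right)} = -9 + \frac{t}{5}$
$w = -12$ ($w = 1 \cdot 2 \left(-6\right) = 2 \left(-6\right) = -12$)
$j{\left(U,h \right)} = \frac{U + h}{-12 + h}$ ($j{\left(U,h \right)} = \frac{U + h}{h - 12} = \frac{U + h}{-12 + h}$)
$4 j{\left(151,M{\left(-4,6 \right)} \right)} = 4 \frac{151 + \left(-9 + \frac{1}{5} \cdot 6\right)}{-12 + \left(-9 + \frac{1}{5} \cdot 6\right)} = 4 \frac{151 + \left(-9 + \frac{6}{5}\right)}{-12 + \left(-9 + \frac{6}{5}\right)} = 4 \frac{151 - \frac{39}{5}}{-12 - \frac{39}{5}} = 4 \frac{1}{- \frac{99}{5}} \cdot \frac{716}{5} = 4 \left(\left(- \frac{5}{99}\right) \frac{716}{5}\right) = 4 \left(- \frac{716}{99}\right) = - \frac{2864}{99}$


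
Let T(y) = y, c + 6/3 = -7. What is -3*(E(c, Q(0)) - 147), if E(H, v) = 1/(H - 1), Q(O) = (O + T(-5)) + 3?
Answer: 4413/10 ≈ 441.30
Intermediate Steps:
c = -9 (c = -2 - 7 = -9)
Q(O) = -2 + O (Q(O) = (O - 5) + 3 = (-5 + O) + 3 = -2 + O)
E(H, v) = 1/(-1 + H)
-3*(E(c, Q(0)) - 147) = -3*(1/(-1 - 9) - 147) = -3*(1/(-10) - 147) = -3*(-1/10 - 147) = -3*(-1471/10) = 4413/10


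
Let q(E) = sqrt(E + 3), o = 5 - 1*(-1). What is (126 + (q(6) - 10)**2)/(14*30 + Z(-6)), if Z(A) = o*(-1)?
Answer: 175/414 ≈ 0.42271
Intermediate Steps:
o = 6 (o = 5 + 1 = 6)
q(E) = sqrt(3 + E)
Z(A) = -6 (Z(A) = 6*(-1) = -6)
(126 + (q(6) - 10)**2)/(14*30 + Z(-6)) = (126 + (sqrt(3 + 6) - 10)**2)/(14*30 - 6) = (126 + (sqrt(9) - 10)**2)/(420 - 6) = (126 + (3 - 10)**2)/414 = (126 + (-7)**2)*(1/414) = (126 + 49)*(1/414) = 175*(1/414) = 175/414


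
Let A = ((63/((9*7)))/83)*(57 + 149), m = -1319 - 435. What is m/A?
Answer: -72791/103 ≈ -706.71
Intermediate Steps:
m = -1754
A = 206/83 (A = ((63/63)*(1/83))*206 = ((63*(1/63))*(1/83))*206 = (1*(1/83))*206 = (1/83)*206 = 206/83 ≈ 2.4819)
m/A = -1754/206/83 = -1754*83/206 = -72791/103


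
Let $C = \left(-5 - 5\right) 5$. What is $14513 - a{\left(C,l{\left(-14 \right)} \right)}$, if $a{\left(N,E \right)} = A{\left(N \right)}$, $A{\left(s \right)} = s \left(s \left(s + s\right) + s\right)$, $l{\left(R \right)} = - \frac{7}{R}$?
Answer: $262013$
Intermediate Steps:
$C = -50$ ($C = \left(-10\right) 5 = -50$)
$A{\left(s \right)} = s \left(s + 2 s^{2}\right)$ ($A{\left(s \right)} = s \left(s 2 s + s\right) = s \left(2 s^{2} + s\right) = s \left(s + 2 s^{2}\right)$)
$a{\left(N,E \right)} = N^{2} \left(1 + 2 N\right)$
$14513 - a{\left(C,l{\left(-14 \right)} \right)} = 14513 - \left(-50\right)^{2} \left(1 + 2 \left(-50\right)\right) = 14513 - 2500 \left(1 - 100\right) = 14513 - 2500 \left(-99\right) = 14513 - -247500 = 14513 + 247500 = 262013$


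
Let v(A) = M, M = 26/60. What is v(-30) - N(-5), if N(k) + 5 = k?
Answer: 313/30 ≈ 10.433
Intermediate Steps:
M = 13/30 (M = 26*(1/60) = 13/30 ≈ 0.43333)
N(k) = -5 + k
v(A) = 13/30
v(-30) - N(-5) = 13/30 - (-5 - 5) = 13/30 - 1*(-10) = 13/30 + 10 = 313/30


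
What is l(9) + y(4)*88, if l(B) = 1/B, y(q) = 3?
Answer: 2377/9 ≈ 264.11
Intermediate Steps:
l(9) + y(4)*88 = 1/9 + 3*88 = ⅑ + 264 = 2377/9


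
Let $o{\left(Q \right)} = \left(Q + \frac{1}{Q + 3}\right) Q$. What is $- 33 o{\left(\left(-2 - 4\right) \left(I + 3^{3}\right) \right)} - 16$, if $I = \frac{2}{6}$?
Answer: $- \frac{142906436}{161} \approx -8.8762 \cdot 10^{5}$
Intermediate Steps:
$I = \frac{1}{3}$ ($I = 2 \cdot \frac{1}{6} = \frac{1}{3} \approx 0.33333$)
$o{\left(Q \right)} = Q \left(Q + \frac{1}{3 + Q}\right)$ ($o{\left(Q \right)} = \left(Q + \frac{1}{3 + Q}\right) Q = Q \left(Q + \frac{1}{3 + Q}\right)$)
$- 33 o{\left(\left(-2 - 4\right) \left(I + 3^{3}\right) \right)} - 16 = - 33 \frac{\left(-2 - 4\right) \left(\frac{1}{3} + 3^{3}\right) \left(1 + \left(\left(-2 - 4\right) \left(\frac{1}{3} + 3^{3}\right)\right)^{2} + 3 \left(-2 - 4\right) \left(\frac{1}{3} + 3^{3}\right)\right)}{3 + \left(-2 - 4\right) \left(\frac{1}{3} + 3^{3}\right)} - 16 = - 33 \frac{- 6 \left(\frac{1}{3} + 27\right) \left(1 + \left(- 6 \left(\frac{1}{3} + 27\right)\right)^{2} + 3 \left(- 6 \left(\frac{1}{3} + 27\right)\right)\right)}{3 - 6 \left(\frac{1}{3} + 27\right)} - 16 = - 33 \frac{\left(-6\right) \frac{82}{3} \left(1 + \left(\left(-6\right) \frac{82}{3}\right)^{2} + 3 \left(\left(-6\right) \frac{82}{3}\right)\right)}{3 - 164} - 16 = - 33 \left(- \frac{164 \left(1 + \left(-164\right)^{2} + 3 \left(-164\right)\right)}{3 - 164}\right) - 16 = - 33 \left(- \frac{164 \left(1 + 26896 - 492\right)}{-161}\right) - 16 = - 33 \left(\left(-164\right) \left(- \frac{1}{161}\right) 26405\right) - 16 = \left(-33\right) \frac{4330420}{161} - 16 = - \frac{142903860}{161} - 16 = - \frac{142906436}{161}$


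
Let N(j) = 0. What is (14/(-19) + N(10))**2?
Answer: 196/361 ≈ 0.54294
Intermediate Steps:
(14/(-19) + N(10))**2 = (14/(-19) + 0)**2 = (14*(-1/19) + 0)**2 = (-14/19 + 0)**2 = (-14/19)**2 = 196/361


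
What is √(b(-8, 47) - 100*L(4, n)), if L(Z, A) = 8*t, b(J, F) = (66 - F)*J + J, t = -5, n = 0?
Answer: 16*√15 ≈ 61.968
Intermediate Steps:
b(J, F) = J + J*(66 - F) (b(J, F) = J*(66 - F) + J = J + J*(66 - F))
L(Z, A) = -40 (L(Z, A) = 8*(-5) = -40)
√(b(-8, 47) - 100*L(4, n)) = √(-8*(67 - 1*47) - 100*(-40)) = √(-8*(67 - 47) + 4000) = √(-8*20 + 4000) = √(-160 + 4000) = √3840 = 16*√15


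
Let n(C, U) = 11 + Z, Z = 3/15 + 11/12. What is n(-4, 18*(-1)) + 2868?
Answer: 172807/60 ≈ 2880.1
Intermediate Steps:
Z = 67/60 (Z = 3*(1/15) + 11*(1/12) = 1/5 + 11/12 = 67/60 ≈ 1.1167)
n(C, U) = 727/60 (n(C, U) = 11 + 67/60 = 727/60)
n(-4, 18*(-1)) + 2868 = 727/60 + 2868 = 172807/60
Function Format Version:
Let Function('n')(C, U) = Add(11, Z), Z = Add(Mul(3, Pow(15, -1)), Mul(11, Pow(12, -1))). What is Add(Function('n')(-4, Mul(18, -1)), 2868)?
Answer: Rational(172807, 60) ≈ 2880.1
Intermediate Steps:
Z = Rational(67, 60) (Z = Add(Mul(3, Rational(1, 15)), Mul(11, Rational(1, 12))) = Add(Rational(1, 5), Rational(11, 12)) = Rational(67, 60) ≈ 1.1167)
Function('n')(C, U) = Rational(727, 60) (Function('n')(C, U) = Add(11, Rational(67, 60)) = Rational(727, 60))
Add(Function('n')(-4, Mul(18, -1)), 2868) = Add(Rational(727, 60), 2868) = Rational(172807, 60)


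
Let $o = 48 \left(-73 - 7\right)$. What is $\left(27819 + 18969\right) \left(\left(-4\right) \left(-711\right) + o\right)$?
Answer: $-46600848$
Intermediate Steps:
$o = -3840$ ($o = 48 \left(-80\right) = -3840$)
$\left(27819 + 18969\right) \left(\left(-4\right) \left(-711\right) + o\right) = \left(27819 + 18969\right) \left(\left(-4\right) \left(-711\right) - 3840\right) = 46788 \left(2844 - 3840\right) = 46788 \left(-996\right) = -46600848$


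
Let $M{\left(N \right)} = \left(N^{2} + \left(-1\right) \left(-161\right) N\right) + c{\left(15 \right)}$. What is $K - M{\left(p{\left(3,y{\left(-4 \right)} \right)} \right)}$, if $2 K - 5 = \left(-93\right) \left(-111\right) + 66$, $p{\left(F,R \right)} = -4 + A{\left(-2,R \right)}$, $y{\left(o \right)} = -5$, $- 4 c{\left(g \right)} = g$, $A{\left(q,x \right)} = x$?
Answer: $\frac{26275}{4} \approx 6568.8$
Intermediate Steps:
$c{\left(g \right)} = - \frac{g}{4}$
$p{\left(F,R \right)} = -4 + R$
$K = 5197$ ($K = \frac{5}{2} + \frac{\left(-93\right) \left(-111\right) + 66}{2} = \frac{5}{2} + \frac{10323 + 66}{2} = \frac{5}{2} + \frac{1}{2} \cdot 10389 = \frac{5}{2} + \frac{10389}{2} = 5197$)
$M{\left(N \right)} = - \frac{15}{4} + N^{2} + 161 N$ ($M{\left(N \right)} = \left(N^{2} + \left(-1\right) \left(-161\right) N\right) - \frac{15}{4} = \left(N^{2} + 161 N\right) - \frac{15}{4} = - \frac{15}{4} + N^{2} + 161 N$)
$K - M{\left(p{\left(3,y{\left(-4 \right)} \right)} \right)} = 5197 - \left(- \frac{15}{4} + \left(-4 - 5\right)^{2} + 161 \left(-4 - 5\right)\right) = 5197 - \left(- \frac{15}{4} + \left(-9\right)^{2} + 161 \left(-9\right)\right) = 5197 - \left(- \frac{15}{4} + 81 - 1449\right) = 5197 - - \frac{5487}{4} = 5197 + \frac{5487}{4} = \frac{26275}{4}$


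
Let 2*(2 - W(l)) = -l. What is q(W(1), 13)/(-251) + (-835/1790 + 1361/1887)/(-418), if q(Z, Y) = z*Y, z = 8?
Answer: -29410535071/70876935228 ≈ -0.41495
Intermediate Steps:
W(l) = 2 + l/2 (W(l) = 2 - (-1)*l/2 = 2 + l/2)
q(Z, Y) = 8*Y
q(W(1), 13)/(-251) + (-835/1790 + 1361/1887)/(-418) = (8*13)/(-251) + (-835/1790 + 1361/1887)/(-418) = 104*(-1/251) + (-835*1/1790 + 1361*(1/1887))*(-1/418) = -104/251 + (-167/358 + 1361/1887)*(-1/418) = -104/251 + (172109/675546)*(-1/418) = -104/251 - 172109/282378228 = -29410535071/70876935228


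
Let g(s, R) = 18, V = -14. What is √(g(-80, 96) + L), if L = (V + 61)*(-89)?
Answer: 7*I*√85 ≈ 64.537*I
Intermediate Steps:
L = -4183 (L = (-14 + 61)*(-89) = 47*(-89) = -4183)
√(g(-80, 96) + L) = √(18 - 4183) = √(-4165) = 7*I*√85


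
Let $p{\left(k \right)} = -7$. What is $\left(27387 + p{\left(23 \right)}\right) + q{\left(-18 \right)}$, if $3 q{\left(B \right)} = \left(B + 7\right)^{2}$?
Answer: $\frac{82261}{3} \approx 27420.0$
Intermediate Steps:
$q{\left(B \right)} = \frac{\left(7 + B\right)^{2}}{3}$ ($q{\left(B \right)} = \frac{\left(B + 7\right)^{2}}{3} = \frac{\left(7 + B\right)^{2}}{3}$)
$\left(27387 + p{\left(23 \right)}\right) + q{\left(-18 \right)} = \left(27387 - 7\right) + \frac{\left(7 - 18\right)^{2}}{3} = 27380 + \frac{\left(-11\right)^{2}}{3} = 27380 + \frac{1}{3} \cdot 121 = 27380 + \frac{121}{3} = \frac{82261}{3}$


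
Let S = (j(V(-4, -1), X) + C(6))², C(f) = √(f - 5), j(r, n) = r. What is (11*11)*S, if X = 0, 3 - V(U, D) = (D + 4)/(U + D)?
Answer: 64009/25 ≈ 2560.4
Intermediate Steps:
V(U, D) = 3 - (4 + D)/(D + U) (V(U, D) = 3 - (D + 4)/(U + D) = 3 - (4 + D)/(D + U))
C(f) = √(-5 + f)
S = 529/25 (S = ((-4 + 2*(-1) + 3*(-4))/(-1 - 4) + √(-5 + 6))² = ((-4 - 2 - 12)/(-5) + √1)² = (-⅕*(-18) + 1)² = (18/5 + 1)² = (23/5)² = 529/25 ≈ 21.160)
(11*11)*S = (11*11)*(529/25) = 121*(529/25) = 64009/25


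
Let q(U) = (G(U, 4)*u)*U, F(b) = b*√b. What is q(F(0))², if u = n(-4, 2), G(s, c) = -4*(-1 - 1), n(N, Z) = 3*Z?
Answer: 0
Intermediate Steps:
G(s, c) = 8 (G(s, c) = -4*(-2) = 8)
F(b) = b^(3/2)
u = 6 (u = 3*2 = 6)
q(U) = 48*U (q(U) = (8*6)*U = 48*U)
q(F(0))² = (48*0^(3/2))² = (48*0)² = 0² = 0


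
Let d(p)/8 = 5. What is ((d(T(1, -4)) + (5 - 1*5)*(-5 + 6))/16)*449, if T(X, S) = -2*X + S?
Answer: 2245/2 ≈ 1122.5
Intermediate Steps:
T(X, S) = S - 2*X
d(p) = 40 (d(p) = 8*5 = 40)
((d(T(1, -4)) + (5 - 1*5)*(-5 + 6))/16)*449 = ((40 + (5 - 1*5)*(-5 + 6))/16)*449 = ((40 + (5 - 5)*1)/16)*449 = ((40 + 0*1)/16)*449 = ((40 + 0)/16)*449 = ((1/16)*40)*449 = (5/2)*449 = 2245/2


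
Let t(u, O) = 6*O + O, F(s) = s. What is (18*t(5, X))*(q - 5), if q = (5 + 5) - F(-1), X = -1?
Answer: -756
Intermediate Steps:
t(u, O) = 7*O
q = 11 (q = (5 + 5) - 1*(-1) = 10 + 1 = 11)
(18*t(5, X))*(q - 5) = (18*(7*(-1)))*(11 - 5) = (18*(-7))*6 = -126*6 = -756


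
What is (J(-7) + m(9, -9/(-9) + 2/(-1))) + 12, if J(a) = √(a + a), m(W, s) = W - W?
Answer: 12 + I*√14 ≈ 12.0 + 3.7417*I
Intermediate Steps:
m(W, s) = 0
J(a) = √2*√a (J(a) = √(2*a) = √2*√a)
(J(-7) + m(9, -9/(-9) + 2/(-1))) + 12 = (√2*√(-7) + 0) + 12 = (√2*(I*√7) + 0) + 12 = (I*√14 + 0) + 12 = I*√14 + 12 = 12 + I*√14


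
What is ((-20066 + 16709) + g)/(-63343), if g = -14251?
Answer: 17608/63343 ≈ 0.27798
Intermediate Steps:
((-20066 + 16709) + g)/(-63343) = ((-20066 + 16709) - 14251)/(-63343) = (-3357 - 14251)*(-1/63343) = -17608*(-1/63343) = 17608/63343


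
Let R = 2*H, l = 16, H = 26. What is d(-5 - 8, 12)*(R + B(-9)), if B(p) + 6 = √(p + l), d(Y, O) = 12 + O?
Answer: 1104 + 24*√7 ≈ 1167.5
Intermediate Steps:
R = 52 (R = 2*26 = 52)
B(p) = -6 + √(16 + p) (B(p) = -6 + √(p + 16) = -6 + √(16 + p))
d(-5 - 8, 12)*(R + B(-9)) = (12 + 12)*(52 + (-6 + √(16 - 9))) = 24*(52 + (-6 + √7)) = 24*(46 + √7) = 1104 + 24*√7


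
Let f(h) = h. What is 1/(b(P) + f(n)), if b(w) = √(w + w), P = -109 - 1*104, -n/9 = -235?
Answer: 705/1491217 - I*√426/4473651 ≈ 0.00047277 - 4.6136e-6*I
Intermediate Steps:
n = 2115 (n = -9*(-235) = 2115)
P = -213 (P = -109 - 104 = -213)
b(w) = √2*√w (b(w) = √(2*w) = √2*√w)
1/(b(P) + f(n)) = 1/(√2*√(-213) + 2115) = 1/(√2*(I*√213) + 2115) = 1/(I*√426 + 2115) = 1/(2115 + I*√426)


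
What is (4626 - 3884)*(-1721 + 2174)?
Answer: 336126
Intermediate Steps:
(4626 - 3884)*(-1721 + 2174) = 742*453 = 336126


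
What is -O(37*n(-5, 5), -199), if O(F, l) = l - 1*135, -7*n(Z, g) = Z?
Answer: 334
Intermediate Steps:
n(Z, g) = -Z/7
O(F, l) = -135 + l (O(F, l) = l - 135 = -135 + l)
-O(37*n(-5, 5), -199) = -(-135 - 199) = -1*(-334) = 334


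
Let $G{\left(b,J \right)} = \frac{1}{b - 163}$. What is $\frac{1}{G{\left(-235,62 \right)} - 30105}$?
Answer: $- \frac{398}{11981791} \approx -3.3217 \cdot 10^{-5}$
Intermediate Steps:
$G{\left(b,J \right)} = \frac{1}{-163 + b}$
$\frac{1}{G{\left(-235,62 \right)} - 30105} = \frac{1}{\frac{1}{-163 - 235} - 30105} = \frac{1}{\frac{1}{-398} - 30105} = \frac{1}{- \frac{1}{398} - 30105} = \frac{1}{- \frac{11981791}{398}} = - \frac{398}{11981791}$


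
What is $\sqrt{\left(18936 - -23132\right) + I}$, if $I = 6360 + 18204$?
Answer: $2 \sqrt{16658} \approx 258.13$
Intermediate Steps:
$I = 24564$
$\sqrt{\left(18936 - -23132\right) + I} = \sqrt{\left(18936 - -23132\right) + 24564} = \sqrt{\left(18936 + 23132\right) + 24564} = \sqrt{42068 + 24564} = \sqrt{66632} = 2 \sqrt{16658}$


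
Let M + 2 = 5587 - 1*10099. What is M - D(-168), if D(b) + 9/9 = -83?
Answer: -4430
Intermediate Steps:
D(b) = -84 (D(b) = -1 - 83 = -84)
M = -4514 (M = -2 + (5587 - 1*10099) = -2 + (5587 - 10099) = -2 - 4512 = -4514)
M - D(-168) = -4514 - 1*(-84) = -4514 + 84 = -4430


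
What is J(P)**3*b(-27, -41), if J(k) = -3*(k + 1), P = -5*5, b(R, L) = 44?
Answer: 16422912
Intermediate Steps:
P = -25
J(k) = -3 - 3*k (J(k) = -3*(1 + k) = -3 - 3*k)
J(P)**3*b(-27, -41) = (-3 - 3*(-25))**3*44 = (-3 + 75)**3*44 = 72**3*44 = 373248*44 = 16422912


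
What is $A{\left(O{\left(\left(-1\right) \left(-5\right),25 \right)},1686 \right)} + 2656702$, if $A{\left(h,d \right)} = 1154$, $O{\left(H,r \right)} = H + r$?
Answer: $2657856$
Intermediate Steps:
$A{\left(O{\left(\left(-1\right) \left(-5\right),25 \right)},1686 \right)} + 2656702 = 1154 + 2656702 = 2657856$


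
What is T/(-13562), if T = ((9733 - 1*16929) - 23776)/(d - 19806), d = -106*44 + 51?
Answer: -15486/165585239 ≈ -9.3523e-5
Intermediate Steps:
d = -4613 (d = -4664 + 51 = -4613)
T = 30972/24419 (T = ((9733 - 1*16929) - 23776)/(-4613 - 19806) = ((9733 - 16929) - 23776)/(-24419) = (-7196 - 23776)*(-1/24419) = -30972*(-1/24419) = 30972/24419 ≈ 1.2684)
T/(-13562) = (30972/24419)/(-13562) = (30972/24419)*(-1/13562) = -15486/165585239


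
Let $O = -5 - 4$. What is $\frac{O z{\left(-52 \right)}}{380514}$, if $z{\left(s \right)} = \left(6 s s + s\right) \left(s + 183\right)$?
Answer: $- \frac{3177798}{63419} \approx -50.108$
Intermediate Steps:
$O = -9$
$z{\left(s \right)} = \left(183 + s\right) \left(s + 6 s^{2}\right)$ ($z{\left(s \right)} = \left(6 s^{2} + s\right) \left(183 + s\right) = \left(s + 6 s^{2}\right) \left(183 + s\right) = \left(183 + s\right) \left(s + 6 s^{2}\right)$)
$\frac{O z{\left(-52 \right)}}{380514} = \frac{\left(-9\right) \left(- 52 \left(183 + 6 \left(-52\right)^{2} + 1099 \left(-52\right)\right)\right)}{380514} = - 9 \left(- 52 \left(183 + 6 \cdot 2704 - 57148\right)\right) \frac{1}{380514} = - 9 \left(- 52 \left(183 + 16224 - 57148\right)\right) \frac{1}{380514} = - 9 \left(\left(-52\right) \left(-40741\right)\right) \frac{1}{380514} = \left(-9\right) 2118532 \cdot \frac{1}{380514} = \left(-19066788\right) \frac{1}{380514} = - \frac{3177798}{63419}$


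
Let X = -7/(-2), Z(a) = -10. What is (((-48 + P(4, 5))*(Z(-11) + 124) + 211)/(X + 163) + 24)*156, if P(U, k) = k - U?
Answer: -119704/111 ≈ -1078.4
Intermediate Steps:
X = 7/2 (X = -1/2*(-7) = 7/2 ≈ 3.5000)
(((-48 + P(4, 5))*(Z(-11) + 124) + 211)/(X + 163) + 24)*156 = (((-48 + (5 - 1*4))*(-10 + 124) + 211)/(7/2 + 163) + 24)*156 = (((-48 + (5 - 4))*114 + 211)/(333/2) + 24)*156 = (((-48 + 1)*114 + 211)*(2/333) + 24)*156 = ((-47*114 + 211)*(2/333) + 24)*156 = ((-5358 + 211)*(2/333) + 24)*156 = (-5147*2/333 + 24)*156 = (-10294/333 + 24)*156 = -2302/333*156 = -119704/111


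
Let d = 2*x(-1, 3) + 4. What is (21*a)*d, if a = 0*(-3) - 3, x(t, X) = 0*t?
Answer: -252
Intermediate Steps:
x(t, X) = 0
d = 4 (d = 2*0 + 4 = 0 + 4 = 4)
a = -3 (a = 0 - 3 = -3)
(21*a)*d = (21*(-3))*4 = -63*4 = -252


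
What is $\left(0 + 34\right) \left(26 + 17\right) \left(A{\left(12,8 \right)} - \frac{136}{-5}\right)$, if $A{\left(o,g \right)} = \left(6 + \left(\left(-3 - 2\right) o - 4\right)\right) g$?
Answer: $- \frac{3193008}{5} \approx -6.386 \cdot 10^{5}$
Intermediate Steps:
$A{\left(o,g \right)} = g \left(2 - 5 o\right)$ ($A{\left(o,g \right)} = \left(6 + \left(\left(-3 - 2\right) o - 4\right)\right) g = \left(6 - \left(4 + 5 o\right)\right) g = \left(2 - 5 o\right) g = g \left(2 - 5 o\right)$)
$\left(0 + 34\right) \left(26 + 17\right) \left(A{\left(12,8 \right)} - \frac{136}{-5}\right) = \left(0 + 34\right) \left(26 + 17\right) \left(8 \left(2 - 60\right) - \frac{136}{-5}\right) = 34 \cdot 43 \left(8 \left(2 - 60\right) - - \frac{136}{5}\right) = 1462 \left(8 \left(-58\right) + \frac{136}{5}\right) = 1462 \left(-464 + \frac{136}{5}\right) = 1462 \left(- \frac{2184}{5}\right) = - \frac{3193008}{5}$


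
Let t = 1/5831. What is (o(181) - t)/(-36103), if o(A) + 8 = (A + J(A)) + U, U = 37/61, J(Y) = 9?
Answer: -64951448/12841512173 ≈ -0.0050579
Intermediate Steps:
U = 37/61 (U = 37*(1/61) = 37/61 ≈ 0.60656)
t = 1/5831 ≈ 0.00017150
o(A) = 98/61 + A (o(A) = -8 + ((A + 9) + 37/61) = -8 + ((9 + A) + 37/61) = -8 + (586/61 + A) = 98/61 + A)
(o(181) - t)/(-36103) = ((98/61 + 181) - 1*1/5831)/(-36103) = (11139/61 - 1/5831)*(-1/36103) = (64951448/355691)*(-1/36103) = -64951448/12841512173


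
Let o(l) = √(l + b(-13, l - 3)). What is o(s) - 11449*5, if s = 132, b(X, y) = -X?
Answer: -57245 + √145 ≈ -57233.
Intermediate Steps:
o(l) = √(13 + l) (o(l) = √(l - 1*(-13)) = √(l + 13) = √(13 + l))
o(s) - 11449*5 = √(13 + 132) - 11449*5 = √145 - 57245 = -57245 + √145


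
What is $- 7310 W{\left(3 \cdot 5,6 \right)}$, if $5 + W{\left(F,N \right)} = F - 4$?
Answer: $-43860$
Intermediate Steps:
$W{\left(F,N \right)} = -9 + F$ ($W{\left(F,N \right)} = -5 + \left(F - 4\right) = -5 + \left(-4 + F\right) = -9 + F$)
$- 7310 W{\left(3 \cdot 5,6 \right)} = - 7310 \left(-9 + 3 \cdot 5\right) = - 7310 \left(-9 + 15\right) = \left(-7310\right) 6 = -43860$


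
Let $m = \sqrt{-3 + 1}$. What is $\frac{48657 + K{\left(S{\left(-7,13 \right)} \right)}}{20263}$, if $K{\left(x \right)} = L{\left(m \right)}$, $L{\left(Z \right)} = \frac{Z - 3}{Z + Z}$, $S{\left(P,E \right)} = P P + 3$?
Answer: $\frac{97315}{40526} + \frac{3 i \sqrt{2}}{81052} \approx 2.4013 + 5.2345 \cdot 10^{-5} i$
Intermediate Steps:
$S{\left(P,E \right)} = 3 + P^{2}$ ($S{\left(P,E \right)} = P^{2} + 3 = 3 + P^{2}$)
$m = i \sqrt{2}$ ($m = \sqrt{-2} = i \sqrt{2} \approx 1.4142 i$)
$L{\left(Z \right)} = \frac{-3 + Z}{2 Z}$
$K{\left(x \right)} = - \frac{i \sqrt{2} \left(-3 + i \sqrt{2}\right)}{4}$ ($K{\left(x \right)} = \frac{-3 + i \sqrt{2}}{2 i \sqrt{2}} = \frac{- \frac{i \sqrt{2}}{2} \left(-3 + i \sqrt{2}\right)}{2} = - \frac{i \sqrt{2} \left(-3 + i \sqrt{2}\right)}{4}$)
$\frac{48657 + K{\left(S{\left(-7,13 \right)} \right)}}{20263} = \frac{48657 + \left(\frac{1}{2} + \frac{3 i \sqrt{2}}{4}\right)}{20263} = \left(\frac{97315}{2} + \frac{3 i \sqrt{2}}{4}\right) \frac{1}{20263} = \frac{97315}{40526} + \frac{3 i \sqrt{2}}{81052}$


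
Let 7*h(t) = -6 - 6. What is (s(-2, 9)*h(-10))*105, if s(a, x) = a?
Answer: 360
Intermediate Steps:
h(t) = -12/7 (h(t) = (-6 - 6)/7 = (⅐)*(-12) = -12/7)
(s(-2, 9)*h(-10))*105 = -2*(-12/7)*105 = (24/7)*105 = 360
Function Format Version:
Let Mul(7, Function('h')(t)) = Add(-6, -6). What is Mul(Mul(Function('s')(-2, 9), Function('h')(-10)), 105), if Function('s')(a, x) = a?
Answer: 360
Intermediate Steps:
Function('h')(t) = Rational(-12, 7) (Function('h')(t) = Mul(Rational(1, 7), Add(-6, -6)) = Mul(Rational(1, 7), -12) = Rational(-12, 7))
Mul(Mul(Function('s')(-2, 9), Function('h')(-10)), 105) = Mul(Mul(-2, Rational(-12, 7)), 105) = Mul(Rational(24, 7), 105) = 360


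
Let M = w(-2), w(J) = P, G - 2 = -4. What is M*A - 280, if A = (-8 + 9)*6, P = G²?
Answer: -256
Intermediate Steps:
G = -2 (G = 2 - 4 = -2)
P = 4 (P = (-2)² = 4)
w(J) = 4
A = 6 (A = 1*6 = 6)
M = 4
M*A - 280 = 4*6 - 280 = 24 - 280 = -256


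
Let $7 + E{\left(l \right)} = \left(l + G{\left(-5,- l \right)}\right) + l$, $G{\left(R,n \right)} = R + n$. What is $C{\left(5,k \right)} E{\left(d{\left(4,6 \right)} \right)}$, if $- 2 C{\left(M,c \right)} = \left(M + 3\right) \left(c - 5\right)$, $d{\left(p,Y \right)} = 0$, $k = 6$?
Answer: $48$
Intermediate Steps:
$C{\left(M,c \right)} = - \frac{\left(-5 + c\right) \left(3 + M\right)}{2}$ ($C{\left(M,c \right)} = - \frac{\left(M + 3\right) \left(c - 5\right)}{2} = - \frac{\left(3 + M\right) \left(-5 + c\right)}{2} = - \frac{\left(-5 + c\right) \left(3 + M\right)}{2}$)
$E{\left(l \right)} = -12 + l$ ($E{\left(l \right)} = -7 + \left(\left(l - \left(5 + l\right)\right) + l\right) = -7 + \left(-5 + l\right) = -12 + l$)
$C{\left(5,k \right)} E{\left(d{\left(4,6 \right)} \right)} = \left(\frac{15}{2} - 9 + \frac{5}{2} \cdot 5 - \frac{5}{2} \cdot 6\right) \left(-12 + 0\right) = \left(\frac{15}{2} - 9 + \frac{25}{2} - 15\right) \left(-12\right) = \left(-4\right) \left(-12\right) = 48$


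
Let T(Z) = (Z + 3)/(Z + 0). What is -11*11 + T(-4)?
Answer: -483/4 ≈ -120.75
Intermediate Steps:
T(Z) = (3 + Z)/Z
-11*11 + T(-4) = -11*11 + (3 - 4)/(-4) = -121 - ¼*(-1) = -121 + ¼ = -483/4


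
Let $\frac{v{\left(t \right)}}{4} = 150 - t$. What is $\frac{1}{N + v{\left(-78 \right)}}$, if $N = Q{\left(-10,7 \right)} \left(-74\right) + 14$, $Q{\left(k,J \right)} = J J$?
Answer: $- \frac{1}{2700} \approx -0.00037037$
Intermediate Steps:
$v{\left(t \right)} = 600 - 4 t$ ($v{\left(t \right)} = 4 \left(150 - t\right) = 600 - 4 t$)
$Q{\left(k,J \right)} = J^{2}$
$N = -3612$ ($N = 7^{2} \left(-74\right) + 14 = 49 \left(-74\right) + 14 = -3626 + 14 = -3612$)
$\frac{1}{N + v{\left(-78 \right)}} = \frac{1}{-3612 + \left(600 - -312\right)} = \frac{1}{-3612 + \left(600 + 312\right)} = \frac{1}{-3612 + 912} = \frac{1}{-2700} = - \frac{1}{2700}$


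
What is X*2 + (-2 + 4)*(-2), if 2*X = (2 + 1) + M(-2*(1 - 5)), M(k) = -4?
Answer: -5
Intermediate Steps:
X = -½ (X = ((2 + 1) - 4)/2 = (3 - 4)/2 = (½)*(-1) = -½ ≈ -0.50000)
X*2 + (-2 + 4)*(-2) = -½*2 + (-2 + 4)*(-2) = -1 + 2*(-2) = -1 - 4 = -5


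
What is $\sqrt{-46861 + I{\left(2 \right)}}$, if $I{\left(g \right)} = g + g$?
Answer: $i \sqrt{46857} \approx 216.46 i$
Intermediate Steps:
$I{\left(g \right)} = 2 g$
$\sqrt{-46861 + I{\left(2 \right)}} = \sqrt{-46861 + 2 \cdot 2} = \sqrt{-46861 + 4} = \sqrt{-46857} = i \sqrt{46857}$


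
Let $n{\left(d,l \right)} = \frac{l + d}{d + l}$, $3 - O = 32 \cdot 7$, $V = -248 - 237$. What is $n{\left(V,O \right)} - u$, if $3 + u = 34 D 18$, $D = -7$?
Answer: $4288$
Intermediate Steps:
$V = -485$
$O = -221$ ($O = 3 - 32 \cdot 7 = 3 - 224 = -221$)
$n{\left(d,l \right)} = 1$ ($n{\left(d,l \right)} = \frac{d + l}{d + l} = 1$)
$u = -4287$ ($u = -3 + 34 \left(-7\right) 18 = -3 - 4284 = -4287$)
$n{\left(V,O \right)} - u = 1 - -4287 = 1 + 4287 = 4288$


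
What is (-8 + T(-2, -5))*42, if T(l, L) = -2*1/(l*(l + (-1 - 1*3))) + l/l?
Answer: -301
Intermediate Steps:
T(l, L) = 1 - 2/(l*(-4 + l)) (T(l, L) = -2*1/(l*(l + (-1 - 3))) + 1 = -2*1/(l*(l - 4)) + 1 = -2*1/(l*(-4 + l)) + 1 = -2/(l*(-4 + l)) + 1 = 1 - 2/(l*(-4 + l)))
(-8 + T(-2, -5))*42 = (-8 + (-2 + (-2)² - 4*(-2))/((-2)*(-4 - 2)))*42 = (-8 - ½*(-2 + 4 + 8)/(-6))*42 = (-8 - ½*(-⅙)*10)*42 = (-8 + ⅚)*42 = -43/6*42 = -301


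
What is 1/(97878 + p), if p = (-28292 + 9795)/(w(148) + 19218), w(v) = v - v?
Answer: 19218/1881000907 ≈ 1.0217e-5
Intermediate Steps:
w(v) = 0
p = -18497/19218 (p = (-28292 + 9795)/(0 + 19218) = -18497/19218 ≈ -0.96248)
1/(97878 + p) = 1/(97878 - 18497/19218) = 1/(1881000907/19218) = 19218/1881000907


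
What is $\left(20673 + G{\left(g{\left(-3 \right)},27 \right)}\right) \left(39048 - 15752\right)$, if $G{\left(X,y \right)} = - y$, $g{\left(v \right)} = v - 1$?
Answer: $480969216$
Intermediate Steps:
$g{\left(v \right)} = -1 + v$
$\left(20673 + G{\left(g{\left(-3 \right)},27 \right)}\right) \left(39048 - 15752\right) = \left(20673 - 27\right) \left(39048 - 15752\right) = \left(20673 - 27\right) 23296 = 20646 \cdot 23296 = 480969216$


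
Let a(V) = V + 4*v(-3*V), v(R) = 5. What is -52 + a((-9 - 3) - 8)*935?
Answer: -52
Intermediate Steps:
a(V) = 20 + V (a(V) = V + 4*5 = V + 20 = 20 + V)
-52 + a((-9 - 3) - 8)*935 = -52 + (20 + ((-9 - 3) - 8))*935 = -52 + (20 + (-12 - 8))*935 = -52 + (20 - 20)*935 = -52 + 0*935 = -52 + 0 = -52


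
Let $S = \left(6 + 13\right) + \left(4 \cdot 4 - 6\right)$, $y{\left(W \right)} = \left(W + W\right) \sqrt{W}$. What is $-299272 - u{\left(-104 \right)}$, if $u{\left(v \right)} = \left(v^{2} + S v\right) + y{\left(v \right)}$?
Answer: $-307072 + 416 i \sqrt{26} \approx -3.0707 \cdot 10^{5} + 2121.2 i$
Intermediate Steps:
$y{\left(W \right)} = 2 W^{\frac{3}{2}}$ ($y{\left(W \right)} = 2 W \sqrt{W} = 2 W^{\frac{3}{2}}$)
$S = 29$ ($S = 19 + \left(16 - 6\right) = 19 + 10 = 29$)
$u{\left(v \right)} = v^{2} + 2 v^{\frac{3}{2}} + 29 v$ ($u{\left(v \right)} = \left(v^{2} + 29 v\right) + 2 v^{\frac{3}{2}} = v^{2} + 2 v^{\frac{3}{2}} + 29 v$)
$-299272 - u{\left(-104 \right)} = -299272 - \left(\left(-104\right)^{2} + 2 \left(-104\right)^{\frac{3}{2}} + 29 \left(-104\right)\right) = -299272 - \left(10816 + 2 \left(- 208 i \sqrt{26}\right) - 3016\right) = -299272 - \left(10816 - 416 i \sqrt{26} - 3016\right) = -299272 - \left(7800 - 416 i \sqrt{26}\right) = -307072 + 416 i \sqrt{26}$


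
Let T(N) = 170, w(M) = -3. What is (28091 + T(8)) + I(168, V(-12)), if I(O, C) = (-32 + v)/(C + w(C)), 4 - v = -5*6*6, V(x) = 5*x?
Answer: 1780291/63 ≈ 28259.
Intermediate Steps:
v = 184 (v = 4 - (-5*6)*6 = 4 - (-30)*6 = 4 - 1*(-180) = 4 + 180 = 184)
I(O, C) = 152/(-3 + C) (I(O, C) = (-32 + 184)/(C - 3) = 152/(-3 + C))
(28091 + T(8)) + I(168, V(-12)) = (28091 + 170) + 152/(-3 + 5*(-12)) = 28261 + 152/(-3 - 60) = 28261 + 152/(-63) = 28261 + 152*(-1/63) = 28261 - 152/63 = 1780291/63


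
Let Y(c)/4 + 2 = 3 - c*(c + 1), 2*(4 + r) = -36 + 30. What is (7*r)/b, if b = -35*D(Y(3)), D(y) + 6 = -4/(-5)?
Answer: -7/26 ≈ -0.26923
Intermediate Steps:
r = -7 (r = -4 + (-36 + 30)/2 = -4 + (½)*(-6) = -4 - 3 = -7)
Y(c) = 4 - 4*c*(1 + c) (Y(c) = -8 + 4*(3 - c*(c + 1)) = -8 + 4*(3 - c*(1 + c)) = -8 + (12 - 4*c*(1 + c)) = 4 - 4*c*(1 + c))
D(y) = -26/5 (D(y) = -6 - 4/(-5) = -6 - 4*(-⅕) = -6 + ⅘ = -26/5)
b = 182 (b = -35*(-26/5) = 182)
(7*r)/b = (7*(-7))/182 = -49*1/182 = -7/26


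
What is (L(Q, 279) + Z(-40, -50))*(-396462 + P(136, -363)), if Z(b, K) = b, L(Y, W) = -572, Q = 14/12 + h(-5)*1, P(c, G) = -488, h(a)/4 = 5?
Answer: 242933400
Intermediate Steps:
h(a) = 20 (h(a) = 4*5 = 20)
Q = 127/6 (Q = 14/12 + 20*1 = 14*(1/12) + 20 = 7/6 + 20 = 127/6 ≈ 21.167)
(L(Q, 279) + Z(-40, -50))*(-396462 + P(136, -363)) = (-572 - 40)*(-396462 - 488) = -612*(-396950) = 242933400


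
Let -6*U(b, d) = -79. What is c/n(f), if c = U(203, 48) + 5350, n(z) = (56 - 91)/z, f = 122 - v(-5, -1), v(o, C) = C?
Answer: -188477/10 ≈ -18848.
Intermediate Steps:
U(b, d) = 79/6 (U(b, d) = -⅙*(-79) = 79/6)
f = 123 (f = 122 - 1*(-1) = 122 + 1 = 123)
n(z) = -35/z
c = 32179/6 (c = 79/6 + 5350 = 32179/6 ≈ 5363.2)
c/n(f) = 32179/(6*((-35/123))) = 32179/(6*((-35*1/123))) = 32179/(6*(-35/123)) = (32179/6)*(-123/35) = -188477/10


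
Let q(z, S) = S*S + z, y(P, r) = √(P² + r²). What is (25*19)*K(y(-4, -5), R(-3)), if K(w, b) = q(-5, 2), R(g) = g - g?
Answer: -475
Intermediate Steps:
q(z, S) = z + S² (q(z, S) = S² + z = z + S²)
R(g) = 0
K(w, b) = -1 (K(w, b) = -5 + 2² = -5 + 4 = -1)
(25*19)*K(y(-4, -5), R(-3)) = (25*19)*(-1) = 475*(-1) = -475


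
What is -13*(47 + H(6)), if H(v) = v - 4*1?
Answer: -637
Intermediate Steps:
H(v) = -4 + v (H(v) = v - 4 = -4 + v)
-13*(47 + H(6)) = -13*(47 + (-4 + 6)) = -13*(47 + 2) = -13*49 = -637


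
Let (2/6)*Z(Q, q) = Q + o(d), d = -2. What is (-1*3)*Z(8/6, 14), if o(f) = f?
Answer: 6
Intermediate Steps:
Z(Q, q) = -6 + 3*Q (Z(Q, q) = 3*(Q - 2) = 3*(-2 + Q) = -6 + 3*Q)
(-1*3)*Z(8/6, 14) = (-1*3)*(-6 + 3*(8/6)) = -3*(-6 + 3*(8*(⅙))) = -3*(-6 + 3*(4/3)) = -3*(-6 + 4) = -3*(-2) = 6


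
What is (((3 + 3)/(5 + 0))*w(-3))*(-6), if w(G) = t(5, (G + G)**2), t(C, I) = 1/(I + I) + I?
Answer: -2593/10 ≈ -259.30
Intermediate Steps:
t(C, I) = I + 1/(2*I) (t(C, I) = 1/(2*I) + I = I + 1/(2*I))
w(G) = 4*G**2 + 1/(8*G**2) (w(G) = (G + G)**2 + 1/(2*((G + G)**2)) = (2*G)**2 + 1/(2*((2*G)**2)) = 4*G**2 + 1/(2*((4*G**2))) = 4*G**2 + (1/(4*G**2))/2 = 4*G**2 + 1/(8*G**2))
(((3 + 3)/(5 + 0))*w(-3))*(-6) = (((3 + 3)/(5 + 0))*((1/8)*(1 + 32*(-3)**4)/(-3)**2))*(-6) = ((6/5)*((1/8)*(1/9)*(1 + 32*81)))*(-6) = ((6*(1/5))*((1/8)*(1/9)*(1 + 2592)))*(-6) = (6*((1/8)*(1/9)*2593)/5)*(-6) = ((6/5)*(2593/72))*(-6) = (2593/60)*(-6) = -2593/10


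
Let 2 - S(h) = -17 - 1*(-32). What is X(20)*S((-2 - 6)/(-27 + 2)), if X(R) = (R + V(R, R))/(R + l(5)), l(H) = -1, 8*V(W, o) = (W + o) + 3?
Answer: -2639/152 ≈ -17.362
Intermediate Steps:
V(W, o) = 3/8 + W/8 + o/8 (V(W, o) = ((W + o) + 3)/8 = (3 + W + o)/8 = 3/8 + W/8 + o/8)
S(h) = -13 (S(h) = 2 - (-17 - 1*(-32)) = 2 - (-17 + 32) = 2 - 1*15 = 2 - 15 = -13)
X(R) = (3/8 + 5*R/4)/(-1 + R) (X(R) = (R + (3/8 + R/8 + R/8))/(R - 1) = (R + (3/8 + R/4))/(-1 + R) = (3/8 + 5*R/4)/(-1 + R))
X(20)*S((-2 - 6)/(-27 + 2)) = ((3 + 10*20)/(8*(-1 + 20)))*(-13) = ((⅛)*(3 + 200)/19)*(-13) = ((⅛)*(1/19)*203)*(-13) = (203/152)*(-13) = -2639/152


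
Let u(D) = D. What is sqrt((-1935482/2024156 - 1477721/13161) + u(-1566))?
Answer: I*sqrt(1030907661997703974674)/783526974 ≈ 40.979*I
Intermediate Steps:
sqrt((-1935482/2024156 - 1477721/13161) + u(-1566)) = sqrt((-1935482/2024156 - 1477721/13161) - 1566) = sqrt((-1935482*1/2024156 - 1477721*1/13161) - 1566) = sqrt((-967741/1012078 - 1477721/13161) - 1566) = sqrt(-1508305353539/13319958558 - 1566) = sqrt(-22367360455367/13319958558) = I*sqrt(1030907661997703974674)/783526974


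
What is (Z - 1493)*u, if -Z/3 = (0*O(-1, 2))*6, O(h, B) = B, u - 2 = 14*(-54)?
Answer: 1125722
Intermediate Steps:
u = -754 (u = 2 + 14*(-54) = 2 - 756 = -754)
Z = 0 (Z = -3*0*2*6 = -0*6 = -3*0 = 0)
(Z - 1493)*u = (0 - 1493)*(-754) = -1493*(-754) = 1125722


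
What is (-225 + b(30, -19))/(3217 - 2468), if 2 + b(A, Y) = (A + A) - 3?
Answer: -170/749 ≈ -0.22697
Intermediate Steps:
b(A, Y) = -5 + 2*A (b(A, Y) = -2 + ((A + A) - 3) = -2 + (2*A - 3) = -2 + (-3 + 2*A) = -5 + 2*A)
(-225 + b(30, -19))/(3217 - 2468) = (-225 + (-5 + 2*30))/(3217 - 2468) = (-225 + (-5 + 60))/749 = (-225 + 55)*(1/749) = -170*1/749 = -170/749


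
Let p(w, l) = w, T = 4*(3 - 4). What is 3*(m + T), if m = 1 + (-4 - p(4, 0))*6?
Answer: -153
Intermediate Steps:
T = -4 (T = 4*(-1) = -4)
m = -47 (m = 1 + (-4 - 1*4)*6 = 1 + (-4 - 4)*6 = 1 - 8*6 = 1 - 48 = -47)
3*(m + T) = 3*(-47 - 4) = 3*(-51) = -153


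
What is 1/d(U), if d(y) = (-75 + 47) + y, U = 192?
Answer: 1/164 ≈ 0.0060976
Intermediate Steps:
d(y) = -28 + y
1/d(U) = 1/(-28 + 192) = 1/164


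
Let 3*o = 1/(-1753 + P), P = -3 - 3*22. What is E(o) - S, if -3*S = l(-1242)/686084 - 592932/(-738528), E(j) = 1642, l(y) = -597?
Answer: 7429679630759/4524037896 ≈ 1642.3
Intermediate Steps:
P = -69 (P = -3 - 66 = -69)
o = -1/5466 (o = 1/(3*(-1753 - 69)) = (1/3)/(-1822) = (1/3)*(-1/1822) = -1/5466 ≈ -0.00018295)
S = -1209405527/4524037896 (S = -(-597/686084 - 592932/(-738528))/3 = -(-597*1/686084 - 592932*(-1/738528))/3 = -(-597/686084 + 49411/61544)/3 = -1/3*1209405527/1508012632 = -1209405527/4524037896 ≈ -0.26733)
E(o) - S = 1642 - 1*(-1209405527/4524037896) = 1642 + 1209405527/4524037896 = 7429679630759/4524037896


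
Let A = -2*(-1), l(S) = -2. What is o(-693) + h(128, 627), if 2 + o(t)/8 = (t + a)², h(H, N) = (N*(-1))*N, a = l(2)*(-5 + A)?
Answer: 3382607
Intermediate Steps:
A = 2
a = 6 (a = -2*(-5 + 2) = -2*(-3) = 6)
h(H, N) = -N² (h(H, N) = (-N)*N = -N²)
o(t) = -16 + 8*(6 + t)² (o(t) = -16 + 8*(t + 6)² = -16 + 8*(6 + t)²)
o(-693) + h(128, 627) = (-16 + 8*(6 - 693)²) - 1*627² = (-16 + 8*(-687)²) - 1*393129 = (-16 + 8*471969) - 393129 = (-16 + 3775752) - 393129 = 3775736 - 393129 = 3382607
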